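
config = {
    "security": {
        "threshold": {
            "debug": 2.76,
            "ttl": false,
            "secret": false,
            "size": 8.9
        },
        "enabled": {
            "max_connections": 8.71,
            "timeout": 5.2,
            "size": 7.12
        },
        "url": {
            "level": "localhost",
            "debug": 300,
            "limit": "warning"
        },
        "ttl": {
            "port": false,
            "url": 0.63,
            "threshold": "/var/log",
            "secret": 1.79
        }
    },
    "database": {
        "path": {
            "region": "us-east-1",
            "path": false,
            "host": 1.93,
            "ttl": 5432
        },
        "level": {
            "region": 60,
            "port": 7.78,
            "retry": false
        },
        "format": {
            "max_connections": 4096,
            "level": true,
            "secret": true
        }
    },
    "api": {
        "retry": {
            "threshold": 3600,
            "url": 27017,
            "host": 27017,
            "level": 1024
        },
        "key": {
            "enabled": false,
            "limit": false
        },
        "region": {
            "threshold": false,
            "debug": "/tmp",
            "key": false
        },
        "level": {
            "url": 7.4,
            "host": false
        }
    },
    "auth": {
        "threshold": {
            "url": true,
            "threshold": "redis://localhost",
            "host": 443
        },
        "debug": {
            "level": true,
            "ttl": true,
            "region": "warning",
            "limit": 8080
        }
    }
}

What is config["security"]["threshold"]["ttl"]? False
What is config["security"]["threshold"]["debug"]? 2.76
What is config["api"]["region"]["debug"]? "/tmp"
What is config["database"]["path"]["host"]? 1.93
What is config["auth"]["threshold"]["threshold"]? "redis://localhost"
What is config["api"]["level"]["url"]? 7.4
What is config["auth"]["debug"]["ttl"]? True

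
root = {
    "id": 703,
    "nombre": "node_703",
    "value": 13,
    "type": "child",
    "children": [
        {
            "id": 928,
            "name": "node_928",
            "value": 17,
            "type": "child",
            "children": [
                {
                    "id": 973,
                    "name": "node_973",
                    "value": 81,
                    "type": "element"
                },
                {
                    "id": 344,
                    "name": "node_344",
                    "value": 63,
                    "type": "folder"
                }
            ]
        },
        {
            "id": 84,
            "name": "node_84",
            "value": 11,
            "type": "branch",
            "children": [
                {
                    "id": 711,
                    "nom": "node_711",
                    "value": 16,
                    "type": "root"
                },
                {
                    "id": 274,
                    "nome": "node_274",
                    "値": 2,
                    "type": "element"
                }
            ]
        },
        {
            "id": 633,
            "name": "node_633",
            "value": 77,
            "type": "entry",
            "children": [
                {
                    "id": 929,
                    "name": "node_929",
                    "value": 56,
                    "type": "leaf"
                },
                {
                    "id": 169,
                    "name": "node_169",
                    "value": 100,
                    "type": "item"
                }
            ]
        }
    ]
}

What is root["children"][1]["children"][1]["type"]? "element"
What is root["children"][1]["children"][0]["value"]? 16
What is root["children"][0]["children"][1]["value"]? 63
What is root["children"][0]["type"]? "child"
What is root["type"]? "child"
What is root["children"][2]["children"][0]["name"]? "node_929"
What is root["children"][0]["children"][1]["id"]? 344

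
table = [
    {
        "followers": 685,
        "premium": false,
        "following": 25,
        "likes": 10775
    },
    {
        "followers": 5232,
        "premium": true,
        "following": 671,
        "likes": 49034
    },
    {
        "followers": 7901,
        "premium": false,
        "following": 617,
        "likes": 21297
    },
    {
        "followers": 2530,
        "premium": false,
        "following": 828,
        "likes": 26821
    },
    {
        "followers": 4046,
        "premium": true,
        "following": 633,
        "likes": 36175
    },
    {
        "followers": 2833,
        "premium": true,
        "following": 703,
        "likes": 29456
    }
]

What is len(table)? 6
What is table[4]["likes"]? 36175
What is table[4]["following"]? 633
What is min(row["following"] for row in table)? 25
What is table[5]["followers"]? 2833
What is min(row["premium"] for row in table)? False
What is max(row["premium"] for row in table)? True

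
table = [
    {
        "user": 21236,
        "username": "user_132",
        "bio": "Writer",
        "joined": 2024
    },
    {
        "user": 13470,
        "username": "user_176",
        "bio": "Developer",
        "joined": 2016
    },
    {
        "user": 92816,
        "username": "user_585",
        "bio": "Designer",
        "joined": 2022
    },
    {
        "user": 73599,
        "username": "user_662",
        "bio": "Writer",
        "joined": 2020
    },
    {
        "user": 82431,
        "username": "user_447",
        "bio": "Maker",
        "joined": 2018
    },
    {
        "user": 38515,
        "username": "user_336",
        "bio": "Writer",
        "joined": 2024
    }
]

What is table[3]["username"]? "user_662"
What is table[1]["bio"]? "Developer"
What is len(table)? 6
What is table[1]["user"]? 13470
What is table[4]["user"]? 82431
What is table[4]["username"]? "user_447"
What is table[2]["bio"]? "Designer"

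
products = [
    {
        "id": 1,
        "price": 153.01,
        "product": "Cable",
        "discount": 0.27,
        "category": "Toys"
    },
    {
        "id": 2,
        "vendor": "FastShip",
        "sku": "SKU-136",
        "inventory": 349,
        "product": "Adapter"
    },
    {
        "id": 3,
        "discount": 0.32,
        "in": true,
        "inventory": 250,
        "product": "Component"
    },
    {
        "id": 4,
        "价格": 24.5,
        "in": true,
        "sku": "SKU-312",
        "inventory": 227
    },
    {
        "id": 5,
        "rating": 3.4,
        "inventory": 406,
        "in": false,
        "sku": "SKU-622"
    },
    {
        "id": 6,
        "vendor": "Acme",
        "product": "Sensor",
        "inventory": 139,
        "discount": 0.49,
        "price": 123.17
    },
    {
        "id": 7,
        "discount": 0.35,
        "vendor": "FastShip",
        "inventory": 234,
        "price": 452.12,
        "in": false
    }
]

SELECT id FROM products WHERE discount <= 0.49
[1, 3, 6, 7]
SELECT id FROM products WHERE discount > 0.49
[]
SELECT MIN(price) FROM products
123.17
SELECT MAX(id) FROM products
7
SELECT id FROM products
[1, 2, 3, 4, 5, 6, 7]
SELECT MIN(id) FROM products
1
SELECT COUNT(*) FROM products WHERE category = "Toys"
1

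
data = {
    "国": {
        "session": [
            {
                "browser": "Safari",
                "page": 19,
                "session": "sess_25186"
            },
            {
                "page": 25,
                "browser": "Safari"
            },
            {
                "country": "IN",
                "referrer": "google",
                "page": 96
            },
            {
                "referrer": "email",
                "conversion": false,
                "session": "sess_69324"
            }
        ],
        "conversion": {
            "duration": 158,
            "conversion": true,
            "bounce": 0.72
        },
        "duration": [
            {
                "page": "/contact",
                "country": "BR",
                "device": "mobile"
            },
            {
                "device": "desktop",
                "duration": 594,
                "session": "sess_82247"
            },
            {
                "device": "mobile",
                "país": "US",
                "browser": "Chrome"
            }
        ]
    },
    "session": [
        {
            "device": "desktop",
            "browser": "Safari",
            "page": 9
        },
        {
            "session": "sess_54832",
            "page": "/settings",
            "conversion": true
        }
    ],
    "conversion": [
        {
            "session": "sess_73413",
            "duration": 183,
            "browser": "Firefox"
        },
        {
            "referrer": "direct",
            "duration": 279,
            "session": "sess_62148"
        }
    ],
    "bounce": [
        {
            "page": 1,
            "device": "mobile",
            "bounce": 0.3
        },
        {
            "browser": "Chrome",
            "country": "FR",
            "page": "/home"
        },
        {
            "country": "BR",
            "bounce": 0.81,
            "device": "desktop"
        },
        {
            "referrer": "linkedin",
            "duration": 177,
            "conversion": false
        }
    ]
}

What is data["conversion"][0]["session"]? "sess_73413"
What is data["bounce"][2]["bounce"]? 0.81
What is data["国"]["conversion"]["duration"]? 158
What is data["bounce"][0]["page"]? 1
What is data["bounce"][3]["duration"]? 177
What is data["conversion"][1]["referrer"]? "direct"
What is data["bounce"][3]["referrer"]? "linkedin"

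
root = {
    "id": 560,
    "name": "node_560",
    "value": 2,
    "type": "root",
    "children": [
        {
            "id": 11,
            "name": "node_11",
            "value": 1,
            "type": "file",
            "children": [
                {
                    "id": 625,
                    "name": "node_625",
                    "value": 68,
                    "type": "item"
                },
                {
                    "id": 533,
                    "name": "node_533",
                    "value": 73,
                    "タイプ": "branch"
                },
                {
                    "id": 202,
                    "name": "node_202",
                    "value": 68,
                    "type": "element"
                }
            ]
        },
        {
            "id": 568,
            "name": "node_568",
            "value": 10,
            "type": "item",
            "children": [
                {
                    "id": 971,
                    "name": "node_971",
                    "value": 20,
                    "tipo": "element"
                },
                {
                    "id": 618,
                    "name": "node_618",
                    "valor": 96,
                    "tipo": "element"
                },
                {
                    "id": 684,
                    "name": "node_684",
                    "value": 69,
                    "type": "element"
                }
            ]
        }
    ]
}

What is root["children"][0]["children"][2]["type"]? "element"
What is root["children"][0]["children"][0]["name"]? "node_625"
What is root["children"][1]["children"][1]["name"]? "node_618"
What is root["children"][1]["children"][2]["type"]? "element"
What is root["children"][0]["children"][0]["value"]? 68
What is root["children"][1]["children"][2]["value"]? 69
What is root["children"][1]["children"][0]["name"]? "node_971"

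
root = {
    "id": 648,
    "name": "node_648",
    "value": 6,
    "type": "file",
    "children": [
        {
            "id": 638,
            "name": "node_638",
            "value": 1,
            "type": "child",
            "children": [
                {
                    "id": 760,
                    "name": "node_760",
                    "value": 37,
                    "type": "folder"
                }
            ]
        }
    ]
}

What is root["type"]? "file"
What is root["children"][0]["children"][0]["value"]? 37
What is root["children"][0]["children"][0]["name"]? "node_760"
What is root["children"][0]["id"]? 638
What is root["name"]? "node_648"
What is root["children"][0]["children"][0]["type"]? "folder"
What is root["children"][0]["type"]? "child"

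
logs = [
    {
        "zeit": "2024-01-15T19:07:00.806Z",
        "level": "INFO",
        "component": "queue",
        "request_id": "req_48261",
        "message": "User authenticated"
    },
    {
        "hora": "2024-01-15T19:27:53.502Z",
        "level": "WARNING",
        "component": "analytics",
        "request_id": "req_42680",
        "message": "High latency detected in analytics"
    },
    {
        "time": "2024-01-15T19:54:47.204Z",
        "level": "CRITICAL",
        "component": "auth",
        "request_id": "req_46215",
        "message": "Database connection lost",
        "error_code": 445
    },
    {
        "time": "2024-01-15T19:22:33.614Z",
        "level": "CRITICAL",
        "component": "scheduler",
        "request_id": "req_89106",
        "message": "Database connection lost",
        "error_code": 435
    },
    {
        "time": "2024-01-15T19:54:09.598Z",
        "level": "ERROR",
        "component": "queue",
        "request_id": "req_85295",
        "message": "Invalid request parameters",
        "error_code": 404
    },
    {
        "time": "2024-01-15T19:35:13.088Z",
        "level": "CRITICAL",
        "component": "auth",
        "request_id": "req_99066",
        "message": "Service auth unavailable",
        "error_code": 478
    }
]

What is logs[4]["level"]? "ERROR"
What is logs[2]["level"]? "CRITICAL"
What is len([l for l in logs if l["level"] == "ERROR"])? 1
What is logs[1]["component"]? "analytics"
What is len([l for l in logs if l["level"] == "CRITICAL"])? 3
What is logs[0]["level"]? "INFO"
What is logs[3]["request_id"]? "req_89106"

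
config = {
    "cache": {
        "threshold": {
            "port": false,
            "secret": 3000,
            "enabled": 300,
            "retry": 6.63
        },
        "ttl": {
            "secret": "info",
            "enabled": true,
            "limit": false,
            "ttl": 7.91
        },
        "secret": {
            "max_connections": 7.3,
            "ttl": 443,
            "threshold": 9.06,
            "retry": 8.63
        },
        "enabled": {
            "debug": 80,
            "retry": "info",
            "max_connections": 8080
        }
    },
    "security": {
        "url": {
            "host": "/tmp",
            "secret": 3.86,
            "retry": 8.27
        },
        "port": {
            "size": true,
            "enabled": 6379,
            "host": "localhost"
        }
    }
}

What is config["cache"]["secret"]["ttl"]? 443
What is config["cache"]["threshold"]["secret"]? 3000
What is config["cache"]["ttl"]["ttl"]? 7.91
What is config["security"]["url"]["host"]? "/tmp"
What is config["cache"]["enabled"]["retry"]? "info"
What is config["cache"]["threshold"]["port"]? False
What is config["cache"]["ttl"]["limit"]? False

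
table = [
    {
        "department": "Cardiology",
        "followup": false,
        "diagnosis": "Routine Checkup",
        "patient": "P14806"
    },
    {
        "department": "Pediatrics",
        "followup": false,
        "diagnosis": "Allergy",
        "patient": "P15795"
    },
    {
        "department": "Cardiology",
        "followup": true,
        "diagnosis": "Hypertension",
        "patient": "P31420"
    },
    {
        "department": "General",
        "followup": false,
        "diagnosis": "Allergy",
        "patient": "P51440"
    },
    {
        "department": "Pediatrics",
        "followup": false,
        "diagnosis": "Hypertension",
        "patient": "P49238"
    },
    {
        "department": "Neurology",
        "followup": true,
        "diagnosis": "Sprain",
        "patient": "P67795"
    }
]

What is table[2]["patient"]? "P31420"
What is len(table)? 6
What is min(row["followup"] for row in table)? False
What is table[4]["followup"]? False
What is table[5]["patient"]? "P67795"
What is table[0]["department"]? "Cardiology"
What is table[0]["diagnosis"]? "Routine Checkup"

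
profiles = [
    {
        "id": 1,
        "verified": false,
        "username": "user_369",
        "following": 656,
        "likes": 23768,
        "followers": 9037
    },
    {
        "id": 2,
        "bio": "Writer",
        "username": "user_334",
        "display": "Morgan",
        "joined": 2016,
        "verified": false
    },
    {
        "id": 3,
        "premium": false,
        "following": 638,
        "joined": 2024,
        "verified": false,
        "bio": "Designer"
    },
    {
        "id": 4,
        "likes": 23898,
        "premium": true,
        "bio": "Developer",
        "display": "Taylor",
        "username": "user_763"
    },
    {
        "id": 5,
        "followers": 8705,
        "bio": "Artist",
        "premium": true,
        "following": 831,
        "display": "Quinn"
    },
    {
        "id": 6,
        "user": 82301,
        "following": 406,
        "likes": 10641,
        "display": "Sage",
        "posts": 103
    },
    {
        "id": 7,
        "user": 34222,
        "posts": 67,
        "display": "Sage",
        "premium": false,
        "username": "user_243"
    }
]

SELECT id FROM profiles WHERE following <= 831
[1, 3, 5, 6]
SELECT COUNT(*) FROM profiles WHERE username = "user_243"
1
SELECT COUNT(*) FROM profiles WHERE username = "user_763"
1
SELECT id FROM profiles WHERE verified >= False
[1, 2, 3]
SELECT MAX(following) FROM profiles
831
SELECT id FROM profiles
[1, 2, 3, 4, 5, 6, 7]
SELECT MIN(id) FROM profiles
1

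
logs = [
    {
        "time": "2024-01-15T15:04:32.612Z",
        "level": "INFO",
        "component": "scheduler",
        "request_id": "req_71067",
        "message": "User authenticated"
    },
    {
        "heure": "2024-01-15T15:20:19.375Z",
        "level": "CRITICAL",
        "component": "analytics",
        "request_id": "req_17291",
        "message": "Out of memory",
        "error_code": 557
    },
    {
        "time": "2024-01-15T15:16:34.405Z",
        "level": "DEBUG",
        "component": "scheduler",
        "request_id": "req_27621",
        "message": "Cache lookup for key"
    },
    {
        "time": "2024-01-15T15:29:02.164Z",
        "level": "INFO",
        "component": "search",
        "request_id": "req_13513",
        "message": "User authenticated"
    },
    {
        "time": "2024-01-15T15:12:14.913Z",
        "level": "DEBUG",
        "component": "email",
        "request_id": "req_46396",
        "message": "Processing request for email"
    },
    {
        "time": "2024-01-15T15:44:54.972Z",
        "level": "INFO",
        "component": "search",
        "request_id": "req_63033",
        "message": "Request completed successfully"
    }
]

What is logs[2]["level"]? "DEBUG"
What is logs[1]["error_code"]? 557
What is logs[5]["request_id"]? "req_63033"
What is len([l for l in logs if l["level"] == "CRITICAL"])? 1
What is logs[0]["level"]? "INFO"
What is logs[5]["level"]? "INFO"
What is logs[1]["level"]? "CRITICAL"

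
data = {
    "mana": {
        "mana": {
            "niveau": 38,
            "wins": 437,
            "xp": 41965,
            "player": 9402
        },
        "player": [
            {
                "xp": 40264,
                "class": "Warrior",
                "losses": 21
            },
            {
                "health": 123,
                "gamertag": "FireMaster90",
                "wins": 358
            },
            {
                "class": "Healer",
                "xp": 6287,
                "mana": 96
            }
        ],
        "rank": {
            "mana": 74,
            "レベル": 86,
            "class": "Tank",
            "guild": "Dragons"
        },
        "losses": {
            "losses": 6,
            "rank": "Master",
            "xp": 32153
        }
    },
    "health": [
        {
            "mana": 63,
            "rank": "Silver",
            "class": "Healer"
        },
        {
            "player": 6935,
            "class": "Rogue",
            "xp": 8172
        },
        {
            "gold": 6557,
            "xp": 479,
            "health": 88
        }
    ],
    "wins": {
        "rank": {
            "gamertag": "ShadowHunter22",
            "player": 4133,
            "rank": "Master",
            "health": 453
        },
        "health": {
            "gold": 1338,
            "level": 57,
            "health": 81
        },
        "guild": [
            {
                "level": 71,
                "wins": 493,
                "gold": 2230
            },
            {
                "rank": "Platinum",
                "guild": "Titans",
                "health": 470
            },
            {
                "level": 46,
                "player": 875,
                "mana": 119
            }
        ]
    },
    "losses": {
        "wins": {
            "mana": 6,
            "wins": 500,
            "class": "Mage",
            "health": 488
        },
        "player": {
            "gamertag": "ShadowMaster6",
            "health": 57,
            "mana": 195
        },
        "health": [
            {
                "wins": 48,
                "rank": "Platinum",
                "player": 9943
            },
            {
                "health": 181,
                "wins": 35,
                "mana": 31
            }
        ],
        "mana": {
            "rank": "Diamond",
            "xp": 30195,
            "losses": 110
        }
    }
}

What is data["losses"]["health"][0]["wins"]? 48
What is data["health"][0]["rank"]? "Silver"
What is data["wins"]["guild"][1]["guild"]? "Titans"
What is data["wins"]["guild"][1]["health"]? 470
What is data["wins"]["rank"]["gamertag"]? "ShadowHunter22"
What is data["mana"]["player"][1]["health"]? 123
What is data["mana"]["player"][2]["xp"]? 6287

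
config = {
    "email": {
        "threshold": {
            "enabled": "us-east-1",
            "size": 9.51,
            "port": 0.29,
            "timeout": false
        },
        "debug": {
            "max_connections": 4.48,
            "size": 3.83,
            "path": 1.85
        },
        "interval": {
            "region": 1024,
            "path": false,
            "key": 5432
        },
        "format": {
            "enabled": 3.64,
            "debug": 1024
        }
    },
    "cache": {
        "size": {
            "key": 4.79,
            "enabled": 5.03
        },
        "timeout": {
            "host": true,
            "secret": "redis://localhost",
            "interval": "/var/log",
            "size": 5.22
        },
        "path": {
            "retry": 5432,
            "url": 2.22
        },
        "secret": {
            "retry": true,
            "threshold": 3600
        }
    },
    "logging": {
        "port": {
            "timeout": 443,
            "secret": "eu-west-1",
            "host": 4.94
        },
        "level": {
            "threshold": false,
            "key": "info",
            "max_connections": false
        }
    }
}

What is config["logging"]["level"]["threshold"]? False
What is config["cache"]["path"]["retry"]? 5432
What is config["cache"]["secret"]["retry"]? True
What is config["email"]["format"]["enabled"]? 3.64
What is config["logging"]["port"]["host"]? 4.94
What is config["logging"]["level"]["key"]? "info"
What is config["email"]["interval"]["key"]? 5432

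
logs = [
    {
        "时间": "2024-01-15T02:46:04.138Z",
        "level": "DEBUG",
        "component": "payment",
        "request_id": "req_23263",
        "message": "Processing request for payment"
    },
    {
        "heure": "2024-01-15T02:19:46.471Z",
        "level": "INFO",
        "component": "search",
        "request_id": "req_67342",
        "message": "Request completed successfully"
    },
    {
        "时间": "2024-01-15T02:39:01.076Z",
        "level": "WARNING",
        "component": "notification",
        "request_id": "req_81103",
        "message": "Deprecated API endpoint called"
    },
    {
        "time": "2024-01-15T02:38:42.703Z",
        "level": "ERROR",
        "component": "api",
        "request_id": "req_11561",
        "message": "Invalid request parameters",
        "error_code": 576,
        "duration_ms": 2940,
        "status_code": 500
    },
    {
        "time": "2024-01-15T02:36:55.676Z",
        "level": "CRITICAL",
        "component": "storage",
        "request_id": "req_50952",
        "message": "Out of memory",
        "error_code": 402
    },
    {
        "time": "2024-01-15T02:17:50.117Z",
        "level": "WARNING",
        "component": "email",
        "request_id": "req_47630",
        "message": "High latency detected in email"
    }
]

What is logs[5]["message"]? "High latency detected in email"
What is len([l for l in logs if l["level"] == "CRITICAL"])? 1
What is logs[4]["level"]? "CRITICAL"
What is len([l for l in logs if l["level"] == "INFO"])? 1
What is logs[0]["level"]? "DEBUG"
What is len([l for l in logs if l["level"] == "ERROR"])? 1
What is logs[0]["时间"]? "2024-01-15T02:46:04.138Z"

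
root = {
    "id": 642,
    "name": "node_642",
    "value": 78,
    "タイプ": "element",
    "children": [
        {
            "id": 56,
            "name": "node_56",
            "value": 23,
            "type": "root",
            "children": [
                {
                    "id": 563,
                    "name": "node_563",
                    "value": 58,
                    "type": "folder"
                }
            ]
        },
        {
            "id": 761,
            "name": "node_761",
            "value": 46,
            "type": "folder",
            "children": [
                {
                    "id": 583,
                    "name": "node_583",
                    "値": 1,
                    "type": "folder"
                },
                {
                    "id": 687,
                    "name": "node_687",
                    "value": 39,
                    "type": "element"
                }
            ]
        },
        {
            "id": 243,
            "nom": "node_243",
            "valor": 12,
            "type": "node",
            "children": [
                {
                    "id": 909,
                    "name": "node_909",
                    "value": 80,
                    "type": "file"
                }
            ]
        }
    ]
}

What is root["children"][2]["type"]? "node"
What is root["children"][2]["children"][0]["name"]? "node_909"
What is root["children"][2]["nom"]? "node_243"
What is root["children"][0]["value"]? 23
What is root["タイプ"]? "element"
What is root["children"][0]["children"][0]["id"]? 563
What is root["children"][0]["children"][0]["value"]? 58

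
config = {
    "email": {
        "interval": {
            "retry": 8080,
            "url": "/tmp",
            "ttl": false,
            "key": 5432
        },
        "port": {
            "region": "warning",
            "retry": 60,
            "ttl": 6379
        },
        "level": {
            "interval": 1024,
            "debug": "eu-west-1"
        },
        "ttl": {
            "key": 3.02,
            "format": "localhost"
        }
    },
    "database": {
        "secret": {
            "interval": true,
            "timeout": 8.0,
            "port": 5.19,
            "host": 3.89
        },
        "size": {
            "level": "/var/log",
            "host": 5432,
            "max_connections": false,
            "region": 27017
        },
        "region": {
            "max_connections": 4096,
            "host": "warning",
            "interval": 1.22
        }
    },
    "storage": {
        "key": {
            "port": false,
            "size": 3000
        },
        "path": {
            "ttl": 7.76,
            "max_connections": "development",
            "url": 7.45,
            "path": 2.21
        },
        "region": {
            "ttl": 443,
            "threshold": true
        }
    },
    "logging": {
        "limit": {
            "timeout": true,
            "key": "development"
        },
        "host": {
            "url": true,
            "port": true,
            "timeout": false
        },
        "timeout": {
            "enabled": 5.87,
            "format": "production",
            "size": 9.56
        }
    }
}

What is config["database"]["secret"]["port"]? 5.19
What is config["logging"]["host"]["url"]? True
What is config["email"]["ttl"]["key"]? 3.02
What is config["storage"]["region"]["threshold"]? True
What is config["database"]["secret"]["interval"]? True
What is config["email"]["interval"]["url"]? "/tmp"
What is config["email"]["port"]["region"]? "warning"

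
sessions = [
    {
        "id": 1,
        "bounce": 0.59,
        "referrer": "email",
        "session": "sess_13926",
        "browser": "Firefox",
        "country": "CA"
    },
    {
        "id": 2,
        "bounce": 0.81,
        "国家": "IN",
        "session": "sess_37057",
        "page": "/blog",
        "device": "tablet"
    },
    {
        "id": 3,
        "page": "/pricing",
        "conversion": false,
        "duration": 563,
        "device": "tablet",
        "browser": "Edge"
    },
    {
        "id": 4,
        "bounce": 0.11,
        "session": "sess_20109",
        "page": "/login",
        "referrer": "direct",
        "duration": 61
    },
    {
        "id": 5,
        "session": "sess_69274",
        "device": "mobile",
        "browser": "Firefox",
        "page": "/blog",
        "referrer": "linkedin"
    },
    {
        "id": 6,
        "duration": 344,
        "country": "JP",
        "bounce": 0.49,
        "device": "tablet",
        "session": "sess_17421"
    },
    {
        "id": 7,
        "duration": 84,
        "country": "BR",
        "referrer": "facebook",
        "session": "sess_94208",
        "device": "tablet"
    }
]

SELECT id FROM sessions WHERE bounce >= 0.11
[1, 2, 4, 6]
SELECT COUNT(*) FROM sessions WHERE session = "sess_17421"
1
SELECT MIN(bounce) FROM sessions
0.11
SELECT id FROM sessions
[1, 2, 3, 4, 5, 6, 7]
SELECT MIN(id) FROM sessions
1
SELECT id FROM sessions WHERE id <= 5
[1, 2, 3, 4, 5]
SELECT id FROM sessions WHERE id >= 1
[1, 2, 3, 4, 5, 6, 7]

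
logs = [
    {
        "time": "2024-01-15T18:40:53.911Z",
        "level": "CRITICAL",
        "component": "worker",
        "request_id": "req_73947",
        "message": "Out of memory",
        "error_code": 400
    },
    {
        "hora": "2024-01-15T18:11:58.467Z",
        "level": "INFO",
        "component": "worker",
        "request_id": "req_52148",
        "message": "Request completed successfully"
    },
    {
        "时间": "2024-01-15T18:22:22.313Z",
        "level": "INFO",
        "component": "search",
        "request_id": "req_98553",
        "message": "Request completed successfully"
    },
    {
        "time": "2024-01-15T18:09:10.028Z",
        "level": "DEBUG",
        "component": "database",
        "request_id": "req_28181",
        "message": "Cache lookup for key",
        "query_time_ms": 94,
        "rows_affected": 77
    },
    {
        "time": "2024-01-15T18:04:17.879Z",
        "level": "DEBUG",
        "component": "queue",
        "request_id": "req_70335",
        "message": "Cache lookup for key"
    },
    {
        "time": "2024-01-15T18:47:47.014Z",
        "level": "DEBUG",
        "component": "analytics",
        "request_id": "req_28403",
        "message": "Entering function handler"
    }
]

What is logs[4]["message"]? "Cache lookup for key"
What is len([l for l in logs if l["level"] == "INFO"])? 2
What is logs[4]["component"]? "queue"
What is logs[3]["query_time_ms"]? 94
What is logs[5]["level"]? "DEBUG"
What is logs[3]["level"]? "DEBUG"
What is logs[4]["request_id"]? "req_70335"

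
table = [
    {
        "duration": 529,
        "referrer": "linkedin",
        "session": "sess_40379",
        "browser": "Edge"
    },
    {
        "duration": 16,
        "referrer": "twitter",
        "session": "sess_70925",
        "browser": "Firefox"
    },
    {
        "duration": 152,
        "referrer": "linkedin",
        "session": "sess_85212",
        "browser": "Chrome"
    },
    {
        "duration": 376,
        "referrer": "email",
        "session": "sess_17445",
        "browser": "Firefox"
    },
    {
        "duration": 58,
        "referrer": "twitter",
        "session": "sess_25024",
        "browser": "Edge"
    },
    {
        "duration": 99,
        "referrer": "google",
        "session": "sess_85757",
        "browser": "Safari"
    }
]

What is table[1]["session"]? "sess_70925"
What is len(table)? 6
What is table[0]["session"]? "sess_40379"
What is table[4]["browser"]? "Edge"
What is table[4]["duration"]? 58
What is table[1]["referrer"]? "twitter"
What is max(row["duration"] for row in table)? 529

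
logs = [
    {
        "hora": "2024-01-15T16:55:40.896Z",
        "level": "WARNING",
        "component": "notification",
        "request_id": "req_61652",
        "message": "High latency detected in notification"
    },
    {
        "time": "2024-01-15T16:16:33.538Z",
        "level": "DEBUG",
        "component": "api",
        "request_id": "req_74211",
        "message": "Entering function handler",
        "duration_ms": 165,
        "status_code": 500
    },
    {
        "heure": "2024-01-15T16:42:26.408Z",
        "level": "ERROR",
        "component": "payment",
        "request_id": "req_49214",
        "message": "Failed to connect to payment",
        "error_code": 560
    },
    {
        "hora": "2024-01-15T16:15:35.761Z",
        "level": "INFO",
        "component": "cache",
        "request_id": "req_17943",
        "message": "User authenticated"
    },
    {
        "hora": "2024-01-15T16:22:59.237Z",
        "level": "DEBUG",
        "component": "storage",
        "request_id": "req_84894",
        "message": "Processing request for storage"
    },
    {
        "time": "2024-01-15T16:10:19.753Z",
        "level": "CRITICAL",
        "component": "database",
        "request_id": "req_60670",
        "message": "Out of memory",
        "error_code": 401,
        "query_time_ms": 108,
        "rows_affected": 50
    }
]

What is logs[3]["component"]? "cache"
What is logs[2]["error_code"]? 560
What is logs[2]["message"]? "Failed to connect to payment"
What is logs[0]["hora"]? "2024-01-15T16:55:40.896Z"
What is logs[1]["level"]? "DEBUG"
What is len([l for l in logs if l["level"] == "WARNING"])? 1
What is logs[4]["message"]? "Processing request for storage"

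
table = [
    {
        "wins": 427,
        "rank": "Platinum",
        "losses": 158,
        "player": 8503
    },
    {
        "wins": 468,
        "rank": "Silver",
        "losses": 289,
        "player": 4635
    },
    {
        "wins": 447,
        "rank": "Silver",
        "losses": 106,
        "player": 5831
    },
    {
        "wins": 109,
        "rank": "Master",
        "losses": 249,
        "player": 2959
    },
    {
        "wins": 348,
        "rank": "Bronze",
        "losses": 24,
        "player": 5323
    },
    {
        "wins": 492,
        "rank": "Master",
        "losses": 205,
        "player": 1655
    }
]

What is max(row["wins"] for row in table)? 492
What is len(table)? 6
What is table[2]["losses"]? 106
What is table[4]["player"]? 5323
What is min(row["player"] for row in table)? 1655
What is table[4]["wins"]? 348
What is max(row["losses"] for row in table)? 289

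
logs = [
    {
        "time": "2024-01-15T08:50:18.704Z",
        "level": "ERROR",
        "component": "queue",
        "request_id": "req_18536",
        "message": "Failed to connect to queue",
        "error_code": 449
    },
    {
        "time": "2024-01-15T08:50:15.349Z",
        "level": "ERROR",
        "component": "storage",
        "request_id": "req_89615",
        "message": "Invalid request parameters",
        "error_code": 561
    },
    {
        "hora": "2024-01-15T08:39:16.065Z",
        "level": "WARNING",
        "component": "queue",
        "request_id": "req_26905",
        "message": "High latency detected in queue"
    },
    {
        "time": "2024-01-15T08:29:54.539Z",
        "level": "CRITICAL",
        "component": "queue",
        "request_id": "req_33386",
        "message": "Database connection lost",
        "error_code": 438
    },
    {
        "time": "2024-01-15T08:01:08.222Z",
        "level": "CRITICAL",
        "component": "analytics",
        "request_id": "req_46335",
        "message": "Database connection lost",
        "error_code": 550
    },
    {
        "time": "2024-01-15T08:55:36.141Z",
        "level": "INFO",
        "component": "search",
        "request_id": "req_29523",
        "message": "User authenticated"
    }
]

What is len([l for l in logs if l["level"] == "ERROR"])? 2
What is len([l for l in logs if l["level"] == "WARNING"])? 1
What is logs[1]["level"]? "ERROR"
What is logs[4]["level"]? "CRITICAL"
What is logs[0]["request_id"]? "req_18536"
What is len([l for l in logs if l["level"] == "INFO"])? 1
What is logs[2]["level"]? "WARNING"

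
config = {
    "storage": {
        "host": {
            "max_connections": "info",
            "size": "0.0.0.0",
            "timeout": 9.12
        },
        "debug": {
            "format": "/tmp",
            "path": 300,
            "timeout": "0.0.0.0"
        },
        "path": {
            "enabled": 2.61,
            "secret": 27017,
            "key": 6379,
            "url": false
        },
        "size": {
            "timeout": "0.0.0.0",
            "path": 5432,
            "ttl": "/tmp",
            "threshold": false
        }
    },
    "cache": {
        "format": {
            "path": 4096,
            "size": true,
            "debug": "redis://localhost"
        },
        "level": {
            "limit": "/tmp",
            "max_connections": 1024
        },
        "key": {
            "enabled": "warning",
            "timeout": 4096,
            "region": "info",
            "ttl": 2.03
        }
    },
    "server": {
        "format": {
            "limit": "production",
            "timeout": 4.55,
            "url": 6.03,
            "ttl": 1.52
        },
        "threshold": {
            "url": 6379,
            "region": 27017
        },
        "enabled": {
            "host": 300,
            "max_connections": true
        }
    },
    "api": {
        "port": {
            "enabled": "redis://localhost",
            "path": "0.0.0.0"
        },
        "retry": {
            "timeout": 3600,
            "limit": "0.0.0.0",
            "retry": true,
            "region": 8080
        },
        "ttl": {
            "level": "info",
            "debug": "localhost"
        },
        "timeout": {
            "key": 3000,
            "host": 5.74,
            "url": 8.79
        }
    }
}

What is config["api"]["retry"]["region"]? 8080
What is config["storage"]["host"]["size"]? "0.0.0.0"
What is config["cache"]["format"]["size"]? True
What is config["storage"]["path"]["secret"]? 27017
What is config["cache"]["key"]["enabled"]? "warning"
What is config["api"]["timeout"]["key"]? 3000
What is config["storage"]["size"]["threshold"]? False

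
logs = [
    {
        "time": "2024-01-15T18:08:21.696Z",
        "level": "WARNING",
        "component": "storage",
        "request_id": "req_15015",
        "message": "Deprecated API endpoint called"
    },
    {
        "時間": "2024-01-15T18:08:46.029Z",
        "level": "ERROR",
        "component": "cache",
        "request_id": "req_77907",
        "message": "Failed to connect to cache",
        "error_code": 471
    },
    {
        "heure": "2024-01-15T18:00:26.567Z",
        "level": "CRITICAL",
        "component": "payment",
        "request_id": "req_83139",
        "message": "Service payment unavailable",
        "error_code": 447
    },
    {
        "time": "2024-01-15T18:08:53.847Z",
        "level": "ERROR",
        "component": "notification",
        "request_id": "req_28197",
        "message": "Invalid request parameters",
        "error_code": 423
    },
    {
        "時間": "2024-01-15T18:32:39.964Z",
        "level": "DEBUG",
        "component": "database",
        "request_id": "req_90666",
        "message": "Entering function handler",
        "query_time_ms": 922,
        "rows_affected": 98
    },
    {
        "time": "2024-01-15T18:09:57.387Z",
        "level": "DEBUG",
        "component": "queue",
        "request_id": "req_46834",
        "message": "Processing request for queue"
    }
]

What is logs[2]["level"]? "CRITICAL"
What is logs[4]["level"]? "DEBUG"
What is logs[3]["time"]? "2024-01-15T18:08:53.847Z"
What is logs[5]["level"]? "DEBUG"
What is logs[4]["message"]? "Entering function handler"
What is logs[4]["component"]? "database"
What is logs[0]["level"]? "WARNING"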